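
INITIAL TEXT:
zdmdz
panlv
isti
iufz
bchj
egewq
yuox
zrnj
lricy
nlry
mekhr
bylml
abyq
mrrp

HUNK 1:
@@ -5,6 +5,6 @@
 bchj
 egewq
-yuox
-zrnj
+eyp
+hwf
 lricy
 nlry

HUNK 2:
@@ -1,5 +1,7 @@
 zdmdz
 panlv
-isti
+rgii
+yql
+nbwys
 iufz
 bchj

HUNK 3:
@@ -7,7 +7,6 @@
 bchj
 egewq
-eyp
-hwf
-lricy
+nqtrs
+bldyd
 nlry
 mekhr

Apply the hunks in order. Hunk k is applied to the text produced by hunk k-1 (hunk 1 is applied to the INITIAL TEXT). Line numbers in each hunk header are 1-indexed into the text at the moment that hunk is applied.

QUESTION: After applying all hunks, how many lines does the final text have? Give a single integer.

Answer: 15

Derivation:
Hunk 1: at line 5 remove [yuox,zrnj] add [eyp,hwf] -> 14 lines: zdmdz panlv isti iufz bchj egewq eyp hwf lricy nlry mekhr bylml abyq mrrp
Hunk 2: at line 1 remove [isti] add [rgii,yql,nbwys] -> 16 lines: zdmdz panlv rgii yql nbwys iufz bchj egewq eyp hwf lricy nlry mekhr bylml abyq mrrp
Hunk 3: at line 7 remove [eyp,hwf,lricy] add [nqtrs,bldyd] -> 15 lines: zdmdz panlv rgii yql nbwys iufz bchj egewq nqtrs bldyd nlry mekhr bylml abyq mrrp
Final line count: 15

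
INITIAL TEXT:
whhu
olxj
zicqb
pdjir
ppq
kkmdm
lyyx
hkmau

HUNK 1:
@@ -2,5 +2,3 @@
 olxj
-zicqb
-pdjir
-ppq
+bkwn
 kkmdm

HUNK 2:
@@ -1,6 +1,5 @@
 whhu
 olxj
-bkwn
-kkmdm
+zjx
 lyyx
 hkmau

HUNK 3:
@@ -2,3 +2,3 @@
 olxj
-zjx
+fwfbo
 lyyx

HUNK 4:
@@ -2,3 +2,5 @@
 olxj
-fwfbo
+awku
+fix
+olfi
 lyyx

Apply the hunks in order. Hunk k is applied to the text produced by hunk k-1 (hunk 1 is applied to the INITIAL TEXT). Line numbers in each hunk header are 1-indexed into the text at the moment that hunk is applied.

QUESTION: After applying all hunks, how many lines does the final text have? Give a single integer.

Hunk 1: at line 2 remove [zicqb,pdjir,ppq] add [bkwn] -> 6 lines: whhu olxj bkwn kkmdm lyyx hkmau
Hunk 2: at line 1 remove [bkwn,kkmdm] add [zjx] -> 5 lines: whhu olxj zjx lyyx hkmau
Hunk 3: at line 2 remove [zjx] add [fwfbo] -> 5 lines: whhu olxj fwfbo lyyx hkmau
Hunk 4: at line 2 remove [fwfbo] add [awku,fix,olfi] -> 7 lines: whhu olxj awku fix olfi lyyx hkmau
Final line count: 7

Answer: 7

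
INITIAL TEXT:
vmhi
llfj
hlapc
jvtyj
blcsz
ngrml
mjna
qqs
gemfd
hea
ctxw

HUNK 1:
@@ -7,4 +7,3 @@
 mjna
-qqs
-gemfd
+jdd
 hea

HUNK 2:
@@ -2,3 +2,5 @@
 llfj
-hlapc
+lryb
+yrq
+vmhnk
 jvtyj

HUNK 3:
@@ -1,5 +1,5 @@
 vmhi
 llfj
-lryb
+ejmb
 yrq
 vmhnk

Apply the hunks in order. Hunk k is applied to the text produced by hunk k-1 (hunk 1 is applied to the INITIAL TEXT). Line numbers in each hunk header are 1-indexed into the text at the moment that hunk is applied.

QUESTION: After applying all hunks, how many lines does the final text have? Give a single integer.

Hunk 1: at line 7 remove [qqs,gemfd] add [jdd] -> 10 lines: vmhi llfj hlapc jvtyj blcsz ngrml mjna jdd hea ctxw
Hunk 2: at line 2 remove [hlapc] add [lryb,yrq,vmhnk] -> 12 lines: vmhi llfj lryb yrq vmhnk jvtyj blcsz ngrml mjna jdd hea ctxw
Hunk 3: at line 1 remove [lryb] add [ejmb] -> 12 lines: vmhi llfj ejmb yrq vmhnk jvtyj blcsz ngrml mjna jdd hea ctxw
Final line count: 12

Answer: 12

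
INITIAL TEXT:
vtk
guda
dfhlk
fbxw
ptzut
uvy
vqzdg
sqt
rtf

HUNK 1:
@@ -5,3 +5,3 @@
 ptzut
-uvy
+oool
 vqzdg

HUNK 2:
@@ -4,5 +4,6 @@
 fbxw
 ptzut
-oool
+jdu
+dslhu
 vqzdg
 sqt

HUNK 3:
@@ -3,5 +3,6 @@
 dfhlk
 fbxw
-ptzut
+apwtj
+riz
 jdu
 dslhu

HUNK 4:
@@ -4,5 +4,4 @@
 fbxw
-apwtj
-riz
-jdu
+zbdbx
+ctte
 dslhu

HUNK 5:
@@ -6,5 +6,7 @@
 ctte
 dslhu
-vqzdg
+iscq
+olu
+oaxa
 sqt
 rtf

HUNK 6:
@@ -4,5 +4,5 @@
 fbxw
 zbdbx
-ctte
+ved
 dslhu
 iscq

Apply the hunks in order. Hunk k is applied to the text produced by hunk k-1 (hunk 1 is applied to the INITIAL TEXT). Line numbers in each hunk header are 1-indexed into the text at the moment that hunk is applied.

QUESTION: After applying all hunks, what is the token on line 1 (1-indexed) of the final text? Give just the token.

Hunk 1: at line 5 remove [uvy] add [oool] -> 9 lines: vtk guda dfhlk fbxw ptzut oool vqzdg sqt rtf
Hunk 2: at line 4 remove [oool] add [jdu,dslhu] -> 10 lines: vtk guda dfhlk fbxw ptzut jdu dslhu vqzdg sqt rtf
Hunk 3: at line 3 remove [ptzut] add [apwtj,riz] -> 11 lines: vtk guda dfhlk fbxw apwtj riz jdu dslhu vqzdg sqt rtf
Hunk 4: at line 4 remove [apwtj,riz,jdu] add [zbdbx,ctte] -> 10 lines: vtk guda dfhlk fbxw zbdbx ctte dslhu vqzdg sqt rtf
Hunk 5: at line 6 remove [vqzdg] add [iscq,olu,oaxa] -> 12 lines: vtk guda dfhlk fbxw zbdbx ctte dslhu iscq olu oaxa sqt rtf
Hunk 6: at line 4 remove [ctte] add [ved] -> 12 lines: vtk guda dfhlk fbxw zbdbx ved dslhu iscq olu oaxa sqt rtf
Final line 1: vtk

Answer: vtk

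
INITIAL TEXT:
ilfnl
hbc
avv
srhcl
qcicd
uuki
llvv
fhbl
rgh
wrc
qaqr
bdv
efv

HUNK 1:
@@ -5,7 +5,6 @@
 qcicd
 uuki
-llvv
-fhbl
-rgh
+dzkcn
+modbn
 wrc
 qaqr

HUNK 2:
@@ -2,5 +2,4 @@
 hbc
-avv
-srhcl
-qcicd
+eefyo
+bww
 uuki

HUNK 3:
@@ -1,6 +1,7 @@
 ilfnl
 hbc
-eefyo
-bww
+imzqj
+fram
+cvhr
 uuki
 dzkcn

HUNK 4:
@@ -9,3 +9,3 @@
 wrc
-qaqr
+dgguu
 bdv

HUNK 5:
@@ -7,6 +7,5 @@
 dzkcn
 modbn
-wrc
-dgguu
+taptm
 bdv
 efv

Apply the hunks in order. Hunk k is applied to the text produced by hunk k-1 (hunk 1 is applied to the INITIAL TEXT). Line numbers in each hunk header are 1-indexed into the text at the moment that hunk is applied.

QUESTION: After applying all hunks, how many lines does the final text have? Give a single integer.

Answer: 11

Derivation:
Hunk 1: at line 5 remove [llvv,fhbl,rgh] add [dzkcn,modbn] -> 12 lines: ilfnl hbc avv srhcl qcicd uuki dzkcn modbn wrc qaqr bdv efv
Hunk 2: at line 2 remove [avv,srhcl,qcicd] add [eefyo,bww] -> 11 lines: ilfnl hbc eefyo bww uuki dzkcn modbn wrc qaqr bdv efv
Hunk 3: at line 1 remove [eefyo,bww] add [imzqj,fram,cvhr] -> 12 lines: ilfnl hbc imzqj fram cvhr uuki dzkcn modbn wrc qaqr bdv efv
Hunk 4: at line 9 remove [qaqr] add [dgguu] -> 12 lines: ilfnl hbc imzqj fram cvhr uuki dzkcn modbn wrc dgguu bdv efv
Hunk 5: at line 7 remove [wrc,dgguu] add [taptm] -> 11 lines: ilfnl hbc imzqj fram cvhr uuki dzkcn modbn taptm bdv efv
Final line count: 11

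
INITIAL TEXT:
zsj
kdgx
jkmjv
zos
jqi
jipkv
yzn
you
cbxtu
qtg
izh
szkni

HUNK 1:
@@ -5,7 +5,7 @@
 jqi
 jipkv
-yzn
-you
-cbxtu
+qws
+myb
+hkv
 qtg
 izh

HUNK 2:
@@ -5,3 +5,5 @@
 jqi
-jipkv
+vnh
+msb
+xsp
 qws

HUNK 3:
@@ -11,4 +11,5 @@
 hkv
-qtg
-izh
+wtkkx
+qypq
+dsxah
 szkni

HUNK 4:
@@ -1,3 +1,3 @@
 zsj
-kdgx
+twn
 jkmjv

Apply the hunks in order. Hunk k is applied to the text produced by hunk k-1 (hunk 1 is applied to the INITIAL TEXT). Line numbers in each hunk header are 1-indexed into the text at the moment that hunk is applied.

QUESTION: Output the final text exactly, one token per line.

Hunk 1: at line 5 remove [yzn,you,cbxtu] add [qws,myb,hkv] -> 12 lines: zsj kdgx jkmjv zos jqi jipkv qws myb hkv qtg izh szkni
Hunk 2: at line 5 remove [jipkv] add [vnh,msb,xsp] -> 14 lines: zsj kdgx jkmjv zos jqi vnh msb xsp qws myb hkv qtg izh szkni
Hunk 3: at line 11 remove [qtg,izh] add [wtkkx,qypq,dsxah] -> 15 lines: zsj kdgx jkmjv zos jqi vnh msb xsp qws myb hkv wtkkx qypq dsxah szkni
Hunk 4: at line 1 remove [kdgx] add [twn] -> 15 lines: zsj twn jkmjv zos jqi vnh msb xsp qws myb hkv wtkkx qypq dsxah szkni

Answer: zsj
twn
jkmjv
zos
jqi
vnh
msb
xsp
qws
myb
hkv
wtkkx
qypq
dsxah
szkni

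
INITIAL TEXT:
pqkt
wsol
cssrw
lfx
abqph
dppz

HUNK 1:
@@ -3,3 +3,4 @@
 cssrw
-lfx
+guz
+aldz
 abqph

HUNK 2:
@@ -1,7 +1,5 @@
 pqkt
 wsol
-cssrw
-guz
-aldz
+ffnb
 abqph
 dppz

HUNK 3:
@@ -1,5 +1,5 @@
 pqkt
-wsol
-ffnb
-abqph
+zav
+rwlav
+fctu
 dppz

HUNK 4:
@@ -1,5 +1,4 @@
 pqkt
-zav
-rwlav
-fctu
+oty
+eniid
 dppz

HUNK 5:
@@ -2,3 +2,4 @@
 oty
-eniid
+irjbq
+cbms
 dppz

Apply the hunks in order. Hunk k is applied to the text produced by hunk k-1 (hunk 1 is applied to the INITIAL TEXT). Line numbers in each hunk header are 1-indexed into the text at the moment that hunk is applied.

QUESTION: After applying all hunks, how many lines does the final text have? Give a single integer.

Answer: 5

Derivation:
Hunk 1: at line 3 remove [lfx] add [guz,aldz] -> 7 lines: pqkt wsol cssrw guz aldz abqph dppz
Hunk 2: at line 1 remove [cssrw,guz,aldz] add [ffnb] -> 5 lines: pqkt wsol ffnb abqph dppz
Hunk 3: at line 1 remove [wsol,ffnb,abqph] add [zav,rwlav,fctu] -> 5 lines: pqkt zav rwlav fctu dppz
Hunk 4: at line 1 remove [zav,rwlav,fctu] add [oty,eniid] -> 4 lines: pqkt oty eniid dppz
Hunk 5: at line 2 remove [eniid] add [irjbq,cbms] -> 5 lines: pqkt oty irjbq cbms dppz
Final line count: 5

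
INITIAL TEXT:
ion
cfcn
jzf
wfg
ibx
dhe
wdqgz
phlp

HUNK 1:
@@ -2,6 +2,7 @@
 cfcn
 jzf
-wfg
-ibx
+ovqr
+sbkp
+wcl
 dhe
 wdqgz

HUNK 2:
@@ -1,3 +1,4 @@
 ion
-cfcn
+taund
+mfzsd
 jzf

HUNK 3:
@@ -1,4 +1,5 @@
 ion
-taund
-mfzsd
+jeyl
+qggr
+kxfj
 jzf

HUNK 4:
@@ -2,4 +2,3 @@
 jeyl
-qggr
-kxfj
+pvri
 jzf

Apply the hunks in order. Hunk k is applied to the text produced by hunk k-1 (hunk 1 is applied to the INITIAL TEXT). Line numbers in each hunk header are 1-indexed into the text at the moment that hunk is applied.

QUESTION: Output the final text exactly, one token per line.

Answer: ion
jeyl
pvri
jzf
ovqr
sbkp
wcl
dhe
wdqgz
phlp

Derivation:
Hunk 1: at line 2 remove [wfg,ibx] add [ovqr,sbkp,wcl] -> 9 lines: ion cfcn jzf ovqr sbkp wcl dhe wdqgz phlp
Hunk 2: at line 1 remove [cfcn] add [taund,mfzsd] -> 10 lines: ion taund mfzsd jzf ovqr sbkp wcl dhe wdqgz phlp
Hunk 3: at line 1 remove [taund,mfzsd] add [jeyl,qggr,kxfj] -> 11 lines: ion jeyl qggr kxfj jzf ovqr sbkp wcl dhe wdqgz phlp
Hunk 4: at line 2 remove [qggr,kxfj] add [pvri] -> 10 lines: ion jeyl pvri jzf ovqr sbkp wcl dhe wdqgz phlp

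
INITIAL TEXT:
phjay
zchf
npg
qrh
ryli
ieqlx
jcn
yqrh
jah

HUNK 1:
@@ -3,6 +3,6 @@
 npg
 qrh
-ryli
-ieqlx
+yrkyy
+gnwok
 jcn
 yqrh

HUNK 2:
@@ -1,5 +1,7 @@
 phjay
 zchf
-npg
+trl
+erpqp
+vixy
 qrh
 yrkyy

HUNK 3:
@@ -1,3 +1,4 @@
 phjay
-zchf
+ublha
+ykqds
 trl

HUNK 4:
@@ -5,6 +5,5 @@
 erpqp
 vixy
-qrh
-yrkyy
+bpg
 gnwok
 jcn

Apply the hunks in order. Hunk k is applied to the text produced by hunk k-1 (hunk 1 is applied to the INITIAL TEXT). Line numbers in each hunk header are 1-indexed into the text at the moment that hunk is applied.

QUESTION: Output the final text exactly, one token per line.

Hunk 1: at line 3 remove [ryli,ieqlx] add [yrkyy,gnwok] -> 9 lines: phjay zchf npg qrh yrkyy gnwok jcn yqrh jah
Hunk 2: at line 1 remove [npg] add [trl,erpqp,vixy] -> 11 lines: phjay zchf trl erpqp vixy qrh yrkyy gnwok jcn yqrh jah
Hunk 3: at line 1 remove [zchf] add [ublha,ykqds] -> 12 lines: phjay ublha ykqds trl erpqp vixy qrh yrkyy gnwok jcn yqrh jah
Hunk 4: at line 5 remove [qrh,yrkyy] add [bpg] -> 11 lines: phjay ublha ykqds trl erpqp vixy bpg gnwok jcn yqrh jah

Answer: phjay
ublha
ykqds
trl
erpqp
vixy
bpg
gnwok
jcn
yqrh
jah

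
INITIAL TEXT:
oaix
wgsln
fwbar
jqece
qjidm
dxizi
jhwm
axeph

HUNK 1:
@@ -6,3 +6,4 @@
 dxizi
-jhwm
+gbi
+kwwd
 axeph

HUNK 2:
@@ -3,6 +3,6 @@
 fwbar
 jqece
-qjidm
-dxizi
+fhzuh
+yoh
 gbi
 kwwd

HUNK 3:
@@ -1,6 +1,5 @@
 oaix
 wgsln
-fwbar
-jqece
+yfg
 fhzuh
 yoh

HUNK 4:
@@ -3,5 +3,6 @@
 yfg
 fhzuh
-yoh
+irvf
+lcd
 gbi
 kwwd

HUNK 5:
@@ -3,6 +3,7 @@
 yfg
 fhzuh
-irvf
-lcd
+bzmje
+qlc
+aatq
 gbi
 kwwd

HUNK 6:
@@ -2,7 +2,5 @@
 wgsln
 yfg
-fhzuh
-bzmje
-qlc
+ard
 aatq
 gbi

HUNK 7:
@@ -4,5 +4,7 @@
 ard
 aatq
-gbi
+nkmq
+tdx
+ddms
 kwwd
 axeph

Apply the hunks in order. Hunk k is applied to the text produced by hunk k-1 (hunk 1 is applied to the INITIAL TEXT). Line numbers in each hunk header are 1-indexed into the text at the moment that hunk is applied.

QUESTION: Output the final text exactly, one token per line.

Hunk 1: at line 6 remove [jhwm] add [gbi,kwwd] -> 9 lines: oaix wgsln fwbar jqece qjidm dxizi gbi kwwd axeph
Hunk 2: at line 3 remove [qjidm,dxizi] add [fhzuh,yoh] -> 9 lines: oaix wgsln fwbar jqece fhzuh yoh gbi kwwd axeph
Hunk 3: at line 1 remove [fwbar,jqece] add [yfg] -> 8 lines: oaix wgsln yfg fhzuh yoh gbi kwwd axeph
Hunk 4: at line 3 remove [yoh] add [irvf,lcd] -> 9 lines: oaix wgsln yfg fhzuh irvf lcd gbi kwwd axeph
Hunk 5: at line 3 remove [irvf,lcd] add [bzmje,qlc,aatq] -> 10 lines: oaix wgsln yfg fhzuh bzmje qlc aatq gbi kwwd axeph
Hunk 6: at line 2 remove [fhzuh,bzmje,qlc] add [ard] -> 8 lines: oaix wgsln yfg ard aatq gbi kwwd axeph
Hunk 7: at line 4 remove [gbi] add [nkmq,tdx,ddms] -> 10 lines: oaix wgsln yfg ard aatq nkmq tdx ddms kwwd axeph

Answer: oaix
wgsln
yfg
ard
aatq
nkmq
tdx
ddms
kwwd
axeph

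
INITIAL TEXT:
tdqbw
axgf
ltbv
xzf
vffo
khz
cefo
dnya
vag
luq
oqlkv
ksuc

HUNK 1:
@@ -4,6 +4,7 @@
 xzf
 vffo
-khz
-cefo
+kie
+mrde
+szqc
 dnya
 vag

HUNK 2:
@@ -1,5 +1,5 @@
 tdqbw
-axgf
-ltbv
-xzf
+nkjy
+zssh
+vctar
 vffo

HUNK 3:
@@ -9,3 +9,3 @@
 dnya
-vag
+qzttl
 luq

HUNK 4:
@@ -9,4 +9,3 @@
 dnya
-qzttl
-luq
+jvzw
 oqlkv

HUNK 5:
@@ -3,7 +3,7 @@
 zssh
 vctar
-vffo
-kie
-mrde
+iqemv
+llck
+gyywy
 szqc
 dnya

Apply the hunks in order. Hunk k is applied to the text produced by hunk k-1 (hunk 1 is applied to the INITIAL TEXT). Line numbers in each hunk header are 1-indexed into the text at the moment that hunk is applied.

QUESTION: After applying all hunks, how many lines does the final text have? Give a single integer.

Answer: 12

Derivation:
Hunk 1: at line 4 remove [khz,cefo] add [kie,mrde,szqc] -> 13 lines: tdqbw axgf ltbv xzf vffo kie mrde szqc dnya vag luq oqlkv ksuc
Hunk 2: at line 1 remove [axgf,ltbv,xzf] add [nkjy,zssh,vctar] -> 13 lines: tdqbw nkjy zssh vctar vffo kie mrde szqc dnya vag luq oqlkv ksuc
Hunk 3: at line 9 remove [vag] add [qzttl] -> 13 lines: tdqbw nkjy zssh vctar vffo kie mrde szqc dnya qzttl luq oqlkv ksuc
Hunk 4: at line 9 remove [qzttl,luq] add [jvzw] -> 12 lines: tdqbw nkjy zssh vctar vffo kie mrde szqc dnya jvzw oqlkv ksuc
Hunk 5: at line 3 remove [vffo,kie,mrde] add [iqemv,llck,gyywy] -> 12 lines: tdqbw nkjy zssh vctar iqemv llck gyywy szqc dnya jvzw oqlkv ksuc
Final line count: 12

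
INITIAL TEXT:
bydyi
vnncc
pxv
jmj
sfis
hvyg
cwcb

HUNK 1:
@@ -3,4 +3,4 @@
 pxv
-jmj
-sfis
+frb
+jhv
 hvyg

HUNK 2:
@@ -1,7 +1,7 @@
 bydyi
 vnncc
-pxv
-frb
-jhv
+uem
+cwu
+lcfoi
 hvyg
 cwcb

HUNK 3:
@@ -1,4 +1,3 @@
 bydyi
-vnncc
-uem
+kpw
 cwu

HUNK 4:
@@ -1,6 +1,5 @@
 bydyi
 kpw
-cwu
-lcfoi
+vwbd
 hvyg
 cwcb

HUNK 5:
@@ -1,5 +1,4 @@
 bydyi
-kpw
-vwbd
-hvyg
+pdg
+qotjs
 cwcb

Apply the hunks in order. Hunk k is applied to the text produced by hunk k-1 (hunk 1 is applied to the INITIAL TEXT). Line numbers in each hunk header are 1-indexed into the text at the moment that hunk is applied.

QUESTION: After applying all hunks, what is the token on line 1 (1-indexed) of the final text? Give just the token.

Answer: bydyi

Derivation:
Hunk 1: at line 3 remove [jmj,sfis] add [frb,jhv] -> 7 lines: bydyi vnncc pxv frb jhv hvyg cwcb
Hunk 2: at line 1 remove [pxv,frb,jhv] add [uem,cwu,lcfoi] -> 7 lines: bydyi vnncc uem cwu lcfoi hvyg cwcb
Hunk 3: at line 1 remove [vnncc,uem] add [kpw] -> 6 lines: bydyi kpw cwu lcfoi hvyg cwcb
Hunk 4: at line 1 remove [cwu,lcfoi] add [vwbd] -> 5 lines: bydyi kpw vwbd hvyg cwcb
Hunk 5: at line 1 remove [kpw,vwbd,hvyg] add [pdg,qotjs] -> 4 lines: bydyi pdg qotjs cwcb
Final line 1: bydyi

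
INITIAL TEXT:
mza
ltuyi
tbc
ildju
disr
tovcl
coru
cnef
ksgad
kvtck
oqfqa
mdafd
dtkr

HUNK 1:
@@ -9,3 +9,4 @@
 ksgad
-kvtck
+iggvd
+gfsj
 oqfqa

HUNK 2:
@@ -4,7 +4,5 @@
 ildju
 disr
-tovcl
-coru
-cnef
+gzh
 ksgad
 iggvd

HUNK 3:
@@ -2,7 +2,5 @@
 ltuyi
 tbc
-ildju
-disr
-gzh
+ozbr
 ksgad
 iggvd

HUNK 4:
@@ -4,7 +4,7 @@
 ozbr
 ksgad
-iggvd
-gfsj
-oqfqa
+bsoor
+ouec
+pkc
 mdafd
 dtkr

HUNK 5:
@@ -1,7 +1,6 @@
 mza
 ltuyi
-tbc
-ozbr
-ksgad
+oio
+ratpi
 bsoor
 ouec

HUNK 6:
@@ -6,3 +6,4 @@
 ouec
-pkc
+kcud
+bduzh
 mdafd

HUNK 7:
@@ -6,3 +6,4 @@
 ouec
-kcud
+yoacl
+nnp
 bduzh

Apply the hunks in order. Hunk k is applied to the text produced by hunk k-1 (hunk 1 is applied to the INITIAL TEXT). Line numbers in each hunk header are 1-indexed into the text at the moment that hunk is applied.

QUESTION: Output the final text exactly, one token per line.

Answer: mza
ltuyi
oio
ratpi
bsoor
ouec
yoacl
nnp
bduzh
mdafd
dtkr

Derivation:
Hunk 1: at line 9 remove [kvtck] add [iggvd,gfsj] -> 14 lines: mza ltuyi tbc ildju disr tovcl coru cnef ksgad iggvd gfsj oqfqa mdafd dtkr
Hunk 2: at line 4 remove [tovcl,coru,cnef] add [gzh] -> 12 lines: mza ltuyi tbc ildju disr gzh ksgad iggvd gfsj oqfqa mdafd dtkr
Hunk 3: at line 2 remove [ildju,disr,gzh] add [ozbr] -> 10 lines: mza ltuyi tbc ozbr ksgad iggvd gfsj oqfqa mdafd dtkr
Hunk 4: at line 4 remove [iggvd,gfsj,oqfqa] add [bsoor,ouec,pkc] -> 10 lines: mza ltuyi tbc ozbr ksgad bsoor ouec pkc mdafd dtkr
Hunk 5: at line 1 remove [tbc,ozbr,ksgad] add [oio,ratpi] -> 9 lines: mza ltuyi oio ratpi bsoor ouec pkc mdafd dtkr
Hunk 6: at line 6 remove [pkc] add [kcud,bduzh] -> 10 lines: mza ltuyi oio ratpi bsoor ouec kcud bduzh mdafd dtkr
Hunk 7: at line 6 remove [kcud] add [yoacl,nnp] -> 11 lines: mza ltuyi oio ratpi bsoor ouec yoacl nnp bduzh mdafd dtkr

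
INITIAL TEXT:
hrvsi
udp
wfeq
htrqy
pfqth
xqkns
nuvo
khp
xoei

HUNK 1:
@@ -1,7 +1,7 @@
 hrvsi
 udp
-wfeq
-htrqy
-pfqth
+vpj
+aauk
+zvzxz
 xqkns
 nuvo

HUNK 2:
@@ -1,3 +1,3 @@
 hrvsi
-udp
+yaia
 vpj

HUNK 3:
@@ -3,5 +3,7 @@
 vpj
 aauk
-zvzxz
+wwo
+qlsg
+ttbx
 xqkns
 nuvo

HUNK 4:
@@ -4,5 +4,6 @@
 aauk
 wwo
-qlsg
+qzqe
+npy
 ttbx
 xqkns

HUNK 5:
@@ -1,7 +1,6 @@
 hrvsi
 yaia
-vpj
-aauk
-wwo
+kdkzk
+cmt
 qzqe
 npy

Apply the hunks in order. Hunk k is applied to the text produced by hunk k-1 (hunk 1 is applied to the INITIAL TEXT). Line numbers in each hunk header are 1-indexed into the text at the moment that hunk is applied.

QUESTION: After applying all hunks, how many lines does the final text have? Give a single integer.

Hunk 1: at line 1 remove [wfeq,htrqy,pfqth] add [vpj,aauk,zvzxz] -> 9 lines: hrvsi udp vpj aauk zvzxz xqkns nuvo khp xoei
Hunk 2: at line 1 remove [udp] add [yaia] -> 9 lines: hrvsi yaia vpj aauk zvzxz xqkns nuvo khp xoei
Hunk 3: at line 3 remove [zvzxz] add [wwo,qlsg,ttbx] -> 11 lines: hrvsi yaia vpj aauk wwo qlsg ttbx xqkns nuvo khp xoei
Hunk 4: at line 4 remove [qlsg] add [qzqe,npy] -> 12 lines: hrvsi yaia vpj aauk wwo qzqe npy ttbx xqkns nuvo khp xoei
Hunk 5: at line 1 remove [vpj,aauk,wwo] add [kdkzk,cmt] -> 11 lines: hrvsi yaia kdkzk cmt qzqe npy ttbx xqkns nuvo khp xoei
Final line count: 11

Answer: 11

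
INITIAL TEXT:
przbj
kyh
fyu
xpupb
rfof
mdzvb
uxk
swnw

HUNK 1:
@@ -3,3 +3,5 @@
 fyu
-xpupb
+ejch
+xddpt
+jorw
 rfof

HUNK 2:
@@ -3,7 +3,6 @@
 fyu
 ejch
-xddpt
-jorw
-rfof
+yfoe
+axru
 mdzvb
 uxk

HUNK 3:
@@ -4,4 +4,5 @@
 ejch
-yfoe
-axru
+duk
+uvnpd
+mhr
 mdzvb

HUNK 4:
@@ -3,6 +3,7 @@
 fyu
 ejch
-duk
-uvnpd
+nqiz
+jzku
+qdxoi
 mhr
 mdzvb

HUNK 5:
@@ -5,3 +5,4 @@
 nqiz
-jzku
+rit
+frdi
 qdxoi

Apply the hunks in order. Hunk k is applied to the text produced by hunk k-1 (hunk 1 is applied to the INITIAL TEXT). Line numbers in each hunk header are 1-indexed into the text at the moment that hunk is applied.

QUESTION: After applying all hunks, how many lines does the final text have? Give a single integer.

Answer: 12

Derivation:
Hunk 1: at line 3 remove [xpupb] add [ejch,xddpt,jorw] -> 10 lines: przbj kyh fyu ejch xddpt jorw rfof mdzvb uxk swnw
Hunk 2: at line 3 remove [xddpt,jorw,rfof] add [yfoe,axru] -> 9 lines: przbj kyh fyu ejch yfoe axru mdzvb uxk swnw
Hunk 3: at line 4 remove [yfoe,axru] add [duk,uvnpd,mhr] -> 10 lines: przbj kyh fyu ejch duk uvnpd mhr mdzvb uxk swnw
Hunk 4: at line 3 remove [duk,uvnpd] add [nqiz,jzku,qdxoi] -> 11 lines: przbj kyh fyu ejch nqiz jzku qdxoi mhr mdzvb uxk swnw
Hunk 5: at line 5 remove [jzku] add [rit,frdi] -> 12 lines: przbj kyh fyu ejch nqiz rit frdi qdxoi mhr mdzvb uxk swnw
Final line count: 12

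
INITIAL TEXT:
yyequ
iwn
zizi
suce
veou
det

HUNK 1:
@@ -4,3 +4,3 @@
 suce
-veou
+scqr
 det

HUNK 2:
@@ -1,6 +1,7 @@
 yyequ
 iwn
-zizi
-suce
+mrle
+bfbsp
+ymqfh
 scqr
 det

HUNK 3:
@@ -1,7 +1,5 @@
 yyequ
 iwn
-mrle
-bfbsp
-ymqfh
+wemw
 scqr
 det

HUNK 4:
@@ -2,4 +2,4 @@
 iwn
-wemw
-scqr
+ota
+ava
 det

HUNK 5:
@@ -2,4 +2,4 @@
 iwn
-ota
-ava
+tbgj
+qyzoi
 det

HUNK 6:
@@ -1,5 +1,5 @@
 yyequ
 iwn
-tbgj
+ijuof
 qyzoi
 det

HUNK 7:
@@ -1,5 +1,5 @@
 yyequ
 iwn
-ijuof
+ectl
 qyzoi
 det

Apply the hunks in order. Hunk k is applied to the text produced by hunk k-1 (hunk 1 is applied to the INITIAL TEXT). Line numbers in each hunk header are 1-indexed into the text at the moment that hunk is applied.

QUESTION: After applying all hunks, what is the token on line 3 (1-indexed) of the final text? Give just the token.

Answer: ectl

Derivation:
Hunk 1: at line 4 remove [veou] add [scqr] -> 6 lines: yyequ iwn zizi suce scqr det
Hunk 2: at line 1 remove [zizi,suce] add [mrle,bfbsp,ymqfh] -> 7 lines: yyequ iwn mrle bfbsp ymqfh scqr det
Hunk 3: at line 1 remove [mrle,bfbsp,ymqfh] add [wemw] -> 5 lines: yyequ iwn wemw scqr det
Hunk 4: at line 2 remove [wemw,scqr] add [ota,ava] -> 5 lines: yyequ iwn ota ava det
Hunk 5: at line 2 remove [ota,ava] add [tbgj,qyzoi] -> 5 lines: yyequ iwn tbgj qyzoi det
Hunk 6: at line 1 remove [tbgj] add [ijuof] -> 5 lines: yyequ iwn ijuof qyzoi det
Hunk 7: at line 1 remove [ijuof] add [ectl] -> 5 lines: yyequ iwn ectl qyzoi det
Final line 3: ectl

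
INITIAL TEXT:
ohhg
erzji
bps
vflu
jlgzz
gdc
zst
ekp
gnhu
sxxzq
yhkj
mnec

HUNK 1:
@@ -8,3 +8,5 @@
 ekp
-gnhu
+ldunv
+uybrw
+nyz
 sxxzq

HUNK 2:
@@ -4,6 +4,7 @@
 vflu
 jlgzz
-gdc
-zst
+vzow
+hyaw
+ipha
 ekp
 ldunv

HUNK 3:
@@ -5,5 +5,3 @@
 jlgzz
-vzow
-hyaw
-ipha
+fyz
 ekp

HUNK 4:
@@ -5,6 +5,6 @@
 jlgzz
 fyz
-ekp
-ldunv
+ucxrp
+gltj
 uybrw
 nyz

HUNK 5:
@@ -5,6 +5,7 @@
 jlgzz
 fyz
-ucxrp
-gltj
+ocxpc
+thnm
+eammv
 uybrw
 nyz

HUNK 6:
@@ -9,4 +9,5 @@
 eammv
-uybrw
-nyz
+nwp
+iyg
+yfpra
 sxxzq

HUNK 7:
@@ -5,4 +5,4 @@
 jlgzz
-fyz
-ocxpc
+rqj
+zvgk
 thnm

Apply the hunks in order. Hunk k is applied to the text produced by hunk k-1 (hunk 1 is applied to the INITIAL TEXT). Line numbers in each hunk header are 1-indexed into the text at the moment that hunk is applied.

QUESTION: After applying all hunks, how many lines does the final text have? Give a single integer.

Hunk 1: at line 8 remove [gnhu] add [ldunv,uybrw,nyz] -> 14 lines: ohhg erzji bps vflu jlgzz gdc zst ekp ldunv uybrw nyz sxxzq yhkj mnec
Hunk 2: at line 4 remove [gdc,zst] add [vzow,hyaw,ipha] -> 15 lines: ohhg erzji bps vflu jlgzz vzow hyaw ipha ekp ldunv uybrw nyz sxxzq yhkj mnec
Hunk 3: at line 5 remove [vzow,hyaw,ipha] add [fyz] -> 13 lines: ohhg erzji bps vflu jlgzz fyz ekp ldunv uybrw nyz sxxzq yhkj mnec
Hunk 4: at line 5 remove [ekp,ldunv] add [ucxrp,gltj] -> 13 lines: ohhg erzji bps vflu jlgzz fyz ucxrp gltj uybrw nyz sxxzq yhkj mnec
Hunk 5: at line 5 remove [ucxrp,gltj] add [ocxpc,thnm,eammv] -> 14 lines: ohhg erzji bps vflu jlgzz fyz ocxpc thnm eammv uybrw nyz sxxzq yhkj mnec
Hunk 6: at line 9 remove [uybrw,nyz] add [nwp,iyg,yfpra] -> 15 lines: ohhg erzji bps vflu jlgzz fyz ocxpc thnm eammv nwp iyg yfpra sxxzq yhkj mnec
Hunk 7: at line 5 remove [fyz,ocxpc] add [rqj,zvgk] -> 15 lines: ohhg erzji bps vflu jlgzz rqj zvgk thnm eammv nwp iyg yfpra sxxzq yhkj mnec
Final line count: 15

Answer: 15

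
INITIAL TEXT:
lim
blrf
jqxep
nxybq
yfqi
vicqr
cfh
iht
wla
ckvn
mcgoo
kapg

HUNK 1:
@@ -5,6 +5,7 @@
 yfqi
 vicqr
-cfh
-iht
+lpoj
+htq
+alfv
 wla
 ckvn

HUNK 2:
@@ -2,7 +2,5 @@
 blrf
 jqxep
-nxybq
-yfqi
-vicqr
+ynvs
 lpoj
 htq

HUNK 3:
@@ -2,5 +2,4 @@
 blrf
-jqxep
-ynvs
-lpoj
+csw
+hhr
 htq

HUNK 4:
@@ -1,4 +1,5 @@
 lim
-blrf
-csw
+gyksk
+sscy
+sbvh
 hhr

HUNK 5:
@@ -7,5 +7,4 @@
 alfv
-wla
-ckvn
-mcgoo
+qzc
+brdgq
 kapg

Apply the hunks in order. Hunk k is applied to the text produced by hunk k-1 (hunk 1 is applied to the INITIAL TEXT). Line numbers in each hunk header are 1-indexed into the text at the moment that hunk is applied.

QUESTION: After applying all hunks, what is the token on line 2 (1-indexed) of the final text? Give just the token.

Hunk 1: at line 5 remove [cfh,iht] add [lpoj,htq,alfv] -> 13 lines: lim blrf jqxep nxybq yfqi vicqr lpoj htq alfv wla ckvn mcgoo kapg
Hunk 2: at line 2 remove [nxybq,yfqi,vicqr] add [ynvs] -> 11 lines: lim blrf jqxep ynvs lpoj htq alfv wla ckvn mcgoo kapg
Hunk 3: at line 2 remove [jqxep,ynvs,lpoj] add [csw,hhr] -> 10 lines: lim blrf csw hhr htq alfv wla ckvn mcgoo kapg
Hunk 4: at line 1 remove [blrf,csw] add [gyksk,sscy,sbvh] -> 11 lines: lim gyksk sscy sbvh hhr htq alfv wla ckvn mcgoo kapg
Hunk 5: at line 7 remove [wla,ckvn,mcgoo] add [qzc,brdgq] -> 10 lines: lim gyksk sscy sbvh hhr htq alfv qzc brdgq kapg
Final line 2: gyksk

Answer: gyksk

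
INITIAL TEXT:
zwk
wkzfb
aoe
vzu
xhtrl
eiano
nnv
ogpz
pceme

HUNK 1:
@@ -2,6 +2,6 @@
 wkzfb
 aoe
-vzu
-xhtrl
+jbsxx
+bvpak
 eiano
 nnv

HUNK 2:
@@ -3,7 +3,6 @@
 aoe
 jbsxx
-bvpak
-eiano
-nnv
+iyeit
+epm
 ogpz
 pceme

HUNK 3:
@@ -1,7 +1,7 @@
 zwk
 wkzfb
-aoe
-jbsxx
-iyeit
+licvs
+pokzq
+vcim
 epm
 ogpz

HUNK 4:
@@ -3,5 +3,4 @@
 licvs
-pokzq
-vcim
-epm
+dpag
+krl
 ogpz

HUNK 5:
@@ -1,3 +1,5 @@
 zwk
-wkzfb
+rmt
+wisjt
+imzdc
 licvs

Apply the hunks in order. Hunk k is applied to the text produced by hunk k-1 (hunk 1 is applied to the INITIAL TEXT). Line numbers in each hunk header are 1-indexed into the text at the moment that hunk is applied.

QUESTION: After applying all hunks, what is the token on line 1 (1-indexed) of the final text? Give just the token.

Answer: zwk

Derivation:
Hunk 1: at line 2 remove [vzu,xhtrl] add [jbsxx,bvpak] -> 9 lines: zwk wkzfb aoe jbsxx bvpak eiano nnv ogpz pceme
Hunk 2: at line 3 remove [bvpak,eiano,nnv] add [iyeit,epm] -> 8 lines: zwk wkzfb aoe jbsxx iyeit epm ogpz pceme
Hunk 3: at line 1 remove [aoe,jbsxx,iyeit] add [licvs,pokzq,vcim] -> 8 lines: zwk wkzfb licvs pokzq vcim epm ogpz pceme
Hunk 4: at line 3 remove [pokzq,vcim,epm] add [dpag,krl] -> 7 lines: zwk wkzfb licvs dpag krl ogpz pceme
Hunk 5: at line 1 remove [wkzfb] add [rmt,wisjt,imzdc] -> 9 lines: zwk rmt wisjt imzdc licvs dpag krl ogpz pceme
Final line 1: zwk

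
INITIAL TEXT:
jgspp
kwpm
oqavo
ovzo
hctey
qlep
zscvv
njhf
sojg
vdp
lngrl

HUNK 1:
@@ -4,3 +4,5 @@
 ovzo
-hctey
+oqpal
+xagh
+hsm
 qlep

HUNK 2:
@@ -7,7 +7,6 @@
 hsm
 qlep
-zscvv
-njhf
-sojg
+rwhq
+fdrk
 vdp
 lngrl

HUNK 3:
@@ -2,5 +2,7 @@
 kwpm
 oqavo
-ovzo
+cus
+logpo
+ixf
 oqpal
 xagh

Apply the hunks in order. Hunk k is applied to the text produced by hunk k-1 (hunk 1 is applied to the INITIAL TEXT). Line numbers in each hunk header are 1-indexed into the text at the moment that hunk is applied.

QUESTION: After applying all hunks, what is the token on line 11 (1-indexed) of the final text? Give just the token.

Hunk 1: at line 4 remove [hctey] add [oqpal,xagh,hsm] -> 13 lines: jgspp kwpm oqavo ovzo oqpal xagh hsm qlep zscvv njhf sojg vdp lngrl
Hunk 2: at line 7 remove [zscvv,njhf,sojg] add [rwhq,fdrk] -> 12 lines: jgspp kwpm oqavo ovzo oqpal xagh hsm qlep rwhq fdrk vdp lngrl
Hunk 3: at line 2 remove [ovzo] add [cus,logpo,ixf] -> 14 lines: jgspp kwpm oqavo cus logpo ixf oqpal xagh hsm qlep rwhq fdrk vdp lngrl
Final line 11: rwhq

Answer: rwhq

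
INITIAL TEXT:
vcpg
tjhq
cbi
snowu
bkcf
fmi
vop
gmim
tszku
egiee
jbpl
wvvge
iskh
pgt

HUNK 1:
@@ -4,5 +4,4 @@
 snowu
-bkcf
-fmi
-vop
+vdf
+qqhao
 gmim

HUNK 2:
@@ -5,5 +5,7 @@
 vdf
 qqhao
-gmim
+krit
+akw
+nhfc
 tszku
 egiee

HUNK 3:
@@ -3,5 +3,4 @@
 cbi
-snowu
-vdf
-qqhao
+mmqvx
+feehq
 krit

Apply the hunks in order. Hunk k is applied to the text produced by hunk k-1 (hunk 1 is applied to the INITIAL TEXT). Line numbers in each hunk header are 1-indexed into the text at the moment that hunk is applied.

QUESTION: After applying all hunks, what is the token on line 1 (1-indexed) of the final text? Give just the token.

Hunk 1: at line 4 remove [bkcf,fmi,vop] add [vdf,qqhao] -> 13 lines: vcpg tjhq cbi snowu vdf qqhao gmim tszku egiee jbpl wvvge iskh pgt
Hunk 2: at line 5 remove [gmim] add [krit,akw,nhfc] -> 15 lines: vcpg tjhq cbi snowu vdf qqhao krit akw nhfc tszku egiee jbpl wvvge iskh pgt
Hunk 3: at line 3 remove [snowu,vdf,qqhao] add [mmqvx,feehq] -> 14 lines: vcpg tjhq cbi mmqvx feehq krit akw nhfc tszku egiee jbpl wvvge iskh pgt
Final line 1: vcpg

Answer: vcpg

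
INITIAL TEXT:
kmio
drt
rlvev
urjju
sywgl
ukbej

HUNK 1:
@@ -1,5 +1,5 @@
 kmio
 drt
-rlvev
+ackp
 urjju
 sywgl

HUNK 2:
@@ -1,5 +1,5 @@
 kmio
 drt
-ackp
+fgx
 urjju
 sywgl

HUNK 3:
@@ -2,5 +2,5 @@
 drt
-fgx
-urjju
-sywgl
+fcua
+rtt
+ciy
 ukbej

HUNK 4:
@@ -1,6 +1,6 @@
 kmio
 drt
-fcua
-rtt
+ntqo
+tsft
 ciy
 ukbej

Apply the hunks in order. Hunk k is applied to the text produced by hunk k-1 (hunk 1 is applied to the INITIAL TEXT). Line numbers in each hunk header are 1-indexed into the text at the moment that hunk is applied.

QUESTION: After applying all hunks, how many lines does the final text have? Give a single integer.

Hunk 1: at line 1 remove [rlvev] add [ackp] -> 6 lines: kmio drt ackp urjju sywgl ukbej
Hunk 2: at line 1 remove [ackp] add [fgx] -> 6 lines: kmio drt fgx urjju sywgl ukbej
Hunk 3: at line 2 remove [fgx,urjju,sywgl] add [fcua,rtt,ciy] -> 6 lines: kmio drt fcua rtt ciy ukbej
Hunk 4: at line 1 remove [fcua,rtt] add [ntqo,tsft] -> 6 lines: kmio drt ntqo tsft ciy ukbej
Final line count: 6

Answer: 6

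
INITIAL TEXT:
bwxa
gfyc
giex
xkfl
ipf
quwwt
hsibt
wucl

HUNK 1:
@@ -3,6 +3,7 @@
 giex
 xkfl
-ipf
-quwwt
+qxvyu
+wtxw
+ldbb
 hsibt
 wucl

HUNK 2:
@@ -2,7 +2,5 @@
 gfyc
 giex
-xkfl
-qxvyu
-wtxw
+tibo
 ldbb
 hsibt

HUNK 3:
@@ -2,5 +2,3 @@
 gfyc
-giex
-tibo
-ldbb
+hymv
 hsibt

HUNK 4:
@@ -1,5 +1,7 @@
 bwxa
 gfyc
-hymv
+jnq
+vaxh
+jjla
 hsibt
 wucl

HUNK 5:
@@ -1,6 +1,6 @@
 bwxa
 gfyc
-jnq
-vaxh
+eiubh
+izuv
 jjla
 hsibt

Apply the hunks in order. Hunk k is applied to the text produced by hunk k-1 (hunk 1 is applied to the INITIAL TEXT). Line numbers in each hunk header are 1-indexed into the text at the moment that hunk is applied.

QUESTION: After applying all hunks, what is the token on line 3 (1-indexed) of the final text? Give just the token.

Answer: eiubh

Derivation:
Hunk 1: at line 3 remove [ipf,quwwt] add [qxvyu,wtxw,ldbb] -> 9 lines: bwxa gfyc giex xkfl qxvyu wtxw ldbb hsibt wucl
Hunk 2: at line 2 remove [xkfl,qxvyu,wtxw] add [tibo] -> 7 lines: bwxa gfyc giex tibo ldbb hsibt wucl
Hunk 3: at line 2 remove [giex,tibo,ldbb] add [hymv] -> 5 lines: bwxa gfyc hymv hsibt wucl
Hunk 4: at line 1 remove [hymv] add [jnq,vaxh,jjla] -> 7 lines: bwxa gfyc jnq vaxh jjla hsibt wucl
Hunk 5: at line 1 remove [jnq,vaxh] add [eiubh,izuv] -> 7 lines: bwxa gfyc eiubh izuv jjla hsibt wucl
Final line 3: eiubh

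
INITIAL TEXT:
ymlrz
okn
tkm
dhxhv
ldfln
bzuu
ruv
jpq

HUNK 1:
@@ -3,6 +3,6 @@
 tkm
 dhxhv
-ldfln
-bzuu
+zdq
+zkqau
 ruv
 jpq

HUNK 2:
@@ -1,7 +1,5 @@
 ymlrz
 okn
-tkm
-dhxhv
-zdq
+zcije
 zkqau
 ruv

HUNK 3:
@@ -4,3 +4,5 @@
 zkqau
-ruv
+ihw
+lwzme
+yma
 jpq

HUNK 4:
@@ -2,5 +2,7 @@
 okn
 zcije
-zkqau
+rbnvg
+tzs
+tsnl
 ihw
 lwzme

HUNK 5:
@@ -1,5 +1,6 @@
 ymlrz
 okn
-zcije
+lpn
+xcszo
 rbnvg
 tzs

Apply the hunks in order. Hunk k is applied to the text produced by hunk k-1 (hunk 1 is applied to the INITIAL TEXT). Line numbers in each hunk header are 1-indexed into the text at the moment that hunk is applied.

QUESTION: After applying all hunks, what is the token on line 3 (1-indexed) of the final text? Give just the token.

Hunk 1: at line 3 remove [ldfln,bzuu] add [zdq,zkqau] -> 8 lines: ymlrz okn tkm dhxhv zdq zkqau ruv jpq
Hunk 2: at line 1 remove [tkm,dhxhv,zdq] add [zcije] -> 6 lines: ymlrz okn zcije zkqau ruv jpq
Hunk 3: at line 4 remove [ruv] add [ihw,lwzme,yma] -> 8 lines: ymlrz okn zcije zkqau ihw lwzme yma jpq
Hunk 4: at line 2 remove [zkqau] add [rbnvg,tzs,tsnl] -> 10 lines: ymlrz okn zcije rbnvg tzs tsnl ihw lwzme yma jpq
Hunk 5: at line 1 remove [zcije] add [lpn,xcszo] -> 11 lines: ymlrz okn lpn xcszo rbnvg tzs tsnl ihw lwzme yma jpq
Final line 3: lpn

Answer: lpn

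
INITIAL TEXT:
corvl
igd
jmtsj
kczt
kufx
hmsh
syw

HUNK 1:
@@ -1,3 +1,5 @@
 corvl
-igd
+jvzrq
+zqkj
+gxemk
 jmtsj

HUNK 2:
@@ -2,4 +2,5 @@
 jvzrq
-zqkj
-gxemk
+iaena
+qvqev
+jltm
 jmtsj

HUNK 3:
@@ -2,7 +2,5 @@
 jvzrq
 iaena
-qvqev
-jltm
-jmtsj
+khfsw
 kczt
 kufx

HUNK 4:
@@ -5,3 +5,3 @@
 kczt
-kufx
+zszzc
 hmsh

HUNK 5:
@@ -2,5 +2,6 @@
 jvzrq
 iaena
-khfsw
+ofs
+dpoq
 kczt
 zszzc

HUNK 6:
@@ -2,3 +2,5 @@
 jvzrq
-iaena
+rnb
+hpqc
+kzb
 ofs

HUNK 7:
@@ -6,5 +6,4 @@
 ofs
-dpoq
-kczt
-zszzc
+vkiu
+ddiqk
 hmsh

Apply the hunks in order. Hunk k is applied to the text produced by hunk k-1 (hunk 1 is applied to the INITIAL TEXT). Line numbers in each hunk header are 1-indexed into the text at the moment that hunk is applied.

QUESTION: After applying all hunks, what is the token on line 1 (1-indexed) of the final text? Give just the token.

Hunk 1: at line 1 remove [igd] add [jvzrq,zqkj,gxemk] -> 9 lines: corvl jvzrq zqkj gxemk jmtsj kczt kufx hmsh syw
Hunk 2: at line 2 remove [zqkj,gxemk] add [iaena,qvqev,jltm] -> 10 lines: corvl jvzrq iaena qvqev jltm jmtsj kczt kufx hmsh syw
Hunk 3: at line 2 remove [qvqev,jltm,jmtsj] add [khfsw] -> 8 lines: corvl jvzrq iaena khfsw kczt kufx hmsh syw
Hunk 4: at line 5 remove [kufx] add [zszzc] -> 8 lines: corvl jvzrq iaena khfsw kczt zszzc hmsh syw
Hunk 5: at line 2 remove [khfsw] add [ofs,dpoq] -> 9 lines: corvl jvzrq iaena ofs dpoq kczt zszzc hmsh syw
Hunk 6: at line 2 remove [iaena] add [rnb,hpqc,kzb] -> 11 lines: corvl jvzrq rnb hpqc kzb ofs dpoq kczt zszzc hmsh syw
Hunk 7: at line 6 remove [dpoq,kczt,zszzc] add [vkiu,ddiqk] -> 10 lines: corvl jvzrq rnb hpqc kzb ofs vkiu ddiqk hmsh syw
Final line 1: corvl

Answer: corvl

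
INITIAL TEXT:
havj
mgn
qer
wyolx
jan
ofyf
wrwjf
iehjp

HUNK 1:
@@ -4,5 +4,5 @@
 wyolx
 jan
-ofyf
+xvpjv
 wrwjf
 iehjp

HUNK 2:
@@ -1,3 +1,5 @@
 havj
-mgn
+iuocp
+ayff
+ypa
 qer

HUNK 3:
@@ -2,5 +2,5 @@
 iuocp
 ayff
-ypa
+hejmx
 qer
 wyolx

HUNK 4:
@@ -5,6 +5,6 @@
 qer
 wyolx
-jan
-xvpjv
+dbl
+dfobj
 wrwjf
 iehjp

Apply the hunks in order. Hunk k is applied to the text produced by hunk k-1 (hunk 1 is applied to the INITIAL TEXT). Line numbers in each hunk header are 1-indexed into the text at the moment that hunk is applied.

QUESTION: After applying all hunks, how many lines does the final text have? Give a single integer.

Answer: 10

Derivation:
Hunk 1: at line 4 remove [ofyf] add [xvpjv] -> 8 lines: havj mgn qer wyolx jan xvpjv wrwjf iehjp
Hunk 2: at line 1 remove [mgn] add [iuocp,ayff,ypa] -> 10 lines: havj iuocp ayff ypa qer wyolx jan xvpjv wrwjf iehjp
Hunk 3: at line 2 remove [ypa] add [hejmx] -> 10 lines: havj iuocp ayff hejmx qer wyolx jan xvpjv wrwjf iehjp
Hunk 4: at line 5 remove [jan,xvpjv] add [dbl,dfobj] -> 10 lines: havj iuocp ayff hejmx qer wyolx dbl dfobj wrwjf iehjp
Final line count: 10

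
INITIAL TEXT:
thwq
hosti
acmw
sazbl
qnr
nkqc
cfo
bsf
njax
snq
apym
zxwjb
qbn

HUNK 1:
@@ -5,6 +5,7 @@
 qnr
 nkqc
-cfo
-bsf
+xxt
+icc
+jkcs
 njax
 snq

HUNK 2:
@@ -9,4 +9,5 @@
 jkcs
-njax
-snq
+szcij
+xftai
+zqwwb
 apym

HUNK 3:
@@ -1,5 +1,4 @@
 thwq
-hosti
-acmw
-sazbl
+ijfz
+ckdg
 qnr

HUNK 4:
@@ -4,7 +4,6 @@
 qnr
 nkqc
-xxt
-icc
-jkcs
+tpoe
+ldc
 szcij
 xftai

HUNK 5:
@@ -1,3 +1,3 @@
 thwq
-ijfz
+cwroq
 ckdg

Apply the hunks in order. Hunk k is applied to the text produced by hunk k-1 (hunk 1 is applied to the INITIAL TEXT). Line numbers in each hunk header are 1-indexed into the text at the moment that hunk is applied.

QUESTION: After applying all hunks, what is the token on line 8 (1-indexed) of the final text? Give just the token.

Answer: szcij

Derivation:
Hunk 1: at line 5 remove [cfo,bsf] add [xxt,icc,jkcs] -> 14 lines: thwq hosti acmw sazbl qnr nkqc xxt icc jkcs njax snq apym zxwjb qbn
Hunk 2: at line 9 remove [njax,snq] add [szcij,xftai,zqwwb] -> 15 lines: thwq hosti acmw sazbl qnr nkqc xxt icc jkcs szcij xftai zqwwb apym zxwjb qbn
Hunk 3: at line 1 remove [hosti,acmw,sazbl] add [ijfz,ckdg] -> 14 lines: thwq ijfz ckdg qnr nkqc xxt icc jkcs szcij xftai zqwwb apym zxwjb qbn
Hunk 4: at line 4 remove [xxt,icc,jkcs] add [tpoe,ldc] -> 13 lines: thwq ijfz ckdg qnr nkqc tpoe ldc szcij xftai zqwwb apym zxwjb qbn
Hunk 5: at line 1 remove [ijfz] add [cwroq] -> 13 lines: thwq cwroq ckdg qnr nkqc tpoe ldc szcij xftai zqwwb apym zxwjb qbn
Final line 8: szcij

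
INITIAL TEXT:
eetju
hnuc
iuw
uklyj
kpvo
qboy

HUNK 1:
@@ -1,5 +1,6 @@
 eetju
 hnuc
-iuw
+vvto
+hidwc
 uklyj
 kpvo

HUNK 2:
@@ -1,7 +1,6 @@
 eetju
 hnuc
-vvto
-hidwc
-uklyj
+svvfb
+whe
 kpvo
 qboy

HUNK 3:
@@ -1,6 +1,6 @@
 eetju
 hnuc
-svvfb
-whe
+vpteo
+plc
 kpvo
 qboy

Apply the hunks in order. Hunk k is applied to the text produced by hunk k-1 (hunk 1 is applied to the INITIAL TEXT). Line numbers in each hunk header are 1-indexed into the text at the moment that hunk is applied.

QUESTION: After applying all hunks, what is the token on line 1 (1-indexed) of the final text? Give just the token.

Hunk 1: at line 1 remove [iuw] add [vvto,hidwc] -> 7 lines: eetju hnuc vvto hidwc uklyj kpvo qboy
Hunk 2: at line 1 remove [vvto,hidwc,uklyj] add [svvfb,whe] -> 6 lines: eetju hnuc svvfb whe kpvo qboy
Hunk 3: at line 1 remove [svvfb,whe] add [vpteo,plc] -> 6 lines: eetju hnuc vpteo plc kpvo qboy
Final line 1: eetju

Answer: eetju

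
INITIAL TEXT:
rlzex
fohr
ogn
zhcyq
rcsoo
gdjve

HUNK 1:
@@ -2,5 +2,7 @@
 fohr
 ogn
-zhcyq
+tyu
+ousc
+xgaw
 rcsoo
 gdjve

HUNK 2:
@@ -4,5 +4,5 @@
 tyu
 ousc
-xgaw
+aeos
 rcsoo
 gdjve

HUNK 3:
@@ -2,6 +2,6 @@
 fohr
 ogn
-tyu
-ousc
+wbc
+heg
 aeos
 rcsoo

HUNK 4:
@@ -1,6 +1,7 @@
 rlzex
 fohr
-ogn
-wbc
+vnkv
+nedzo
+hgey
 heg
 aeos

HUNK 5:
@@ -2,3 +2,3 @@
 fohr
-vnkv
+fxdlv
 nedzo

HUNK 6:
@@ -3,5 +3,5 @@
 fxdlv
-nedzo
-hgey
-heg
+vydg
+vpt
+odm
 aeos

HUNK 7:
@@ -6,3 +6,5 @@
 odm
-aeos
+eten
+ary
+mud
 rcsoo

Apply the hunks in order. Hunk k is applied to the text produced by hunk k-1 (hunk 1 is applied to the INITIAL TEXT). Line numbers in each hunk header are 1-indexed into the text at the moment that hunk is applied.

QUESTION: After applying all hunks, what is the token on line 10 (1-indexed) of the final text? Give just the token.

Hunk 1: at line 2 remove [zhcyq] add [tyu,ousc,xgaw] -> 8 lines: rlzex fohr ogn tyu ousc xgaw rcsoo gdjve
Hunk 2: at line 4 remove [xgaw] add [aeos] -> 8 lines: rlzex fohr ogn tyu ousc aeos rcsoo gdjve
Hunk 3: at line 2 remove [tyu,ousc] add [wbc,heg] -> 8 lines: rlzex fohr ogn wbc heg aeos rcsoo gdjve
Hunk 4: at line 1 remove [ogn,wbc] add [vnkv,nedzo,hgey] -> 9 lines: rlzex fohr vnkv nedzo hgey heg aeos rcsoo gdjve
Hunk 5: at line 2 remove [vnkv] add [fxdlv] -> 9 lines: rlzex fohr fxdlv nedzo hgey heg aeos rcsoo gdjve
Hunk 6: at line 3 remove [nedzo,hgey,heg] add [vydg,vpt,odm] -> 9 lines: rlzex fohr fxdlv vydg vpt odm aeos rcsoo gdjve
Hunk 7: at line 6 remove [aeos] add [eten,ary,mud] -> 11 lines: rlzex fohr fxdlv vydg vpt odm eten ary mud rcsoo gdjve
Final line 10: rcsoo

Answer: rcsoo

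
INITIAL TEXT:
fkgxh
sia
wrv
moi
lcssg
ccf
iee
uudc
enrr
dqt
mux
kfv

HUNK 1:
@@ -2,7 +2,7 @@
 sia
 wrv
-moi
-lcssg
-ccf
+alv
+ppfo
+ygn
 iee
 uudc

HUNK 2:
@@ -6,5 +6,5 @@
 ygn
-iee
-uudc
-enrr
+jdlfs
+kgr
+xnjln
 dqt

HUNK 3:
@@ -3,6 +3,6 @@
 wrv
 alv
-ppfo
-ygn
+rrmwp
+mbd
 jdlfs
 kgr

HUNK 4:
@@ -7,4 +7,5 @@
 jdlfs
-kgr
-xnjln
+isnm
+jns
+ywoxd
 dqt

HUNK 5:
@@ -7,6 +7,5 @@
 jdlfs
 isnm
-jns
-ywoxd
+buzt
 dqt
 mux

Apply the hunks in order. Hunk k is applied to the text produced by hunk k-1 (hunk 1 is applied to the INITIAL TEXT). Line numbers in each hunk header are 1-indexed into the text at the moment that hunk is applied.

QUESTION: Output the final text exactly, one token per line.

Answer: fkgxh
sia
wrv
alv
rrmwp
mbd
jdlfs
isnm
buzt
dqt
mux
kfv

Derivation:
Hunk 1: at line 2 remove [moi,lcssg,ccf] add [alv,ppfo,ygn] -> 12 lines: fkgxh sia wrv alv ppfo ygn iee uudc enrr dqt mux kfv
Hunk 2: at line 6 remove [iee,uudc,enrr] add [jdlfs,kgr,xnjln] -> 12 lines: fkgxh sia wrv alv ppfo ygn jdlfs kgr xnjln dqt mux kfv
Hunk 3: at line 3 remove [ppfo,ygn] add [rrmwp,mbd] -> 12 lines: fkgxh sia wrv alv rrmwp mbd jdlfs kgr xnjln dqt mux kfv
Hunk 4: at line 7 remove [kgr,xnjln] add [isnm,jns,ywoxd] -> 13 lines: fkgxh sia wrv alv rrmwp mbd jdlfs isnm jns ywoxd dqt mux kfv
Hunk 5: at line 7 remove [jns,ywoxd] add [buzt] -> 12 lines: fkgxh sia wrv alv rrmwp mbd jdlfs isnm buzt dqt mux kfv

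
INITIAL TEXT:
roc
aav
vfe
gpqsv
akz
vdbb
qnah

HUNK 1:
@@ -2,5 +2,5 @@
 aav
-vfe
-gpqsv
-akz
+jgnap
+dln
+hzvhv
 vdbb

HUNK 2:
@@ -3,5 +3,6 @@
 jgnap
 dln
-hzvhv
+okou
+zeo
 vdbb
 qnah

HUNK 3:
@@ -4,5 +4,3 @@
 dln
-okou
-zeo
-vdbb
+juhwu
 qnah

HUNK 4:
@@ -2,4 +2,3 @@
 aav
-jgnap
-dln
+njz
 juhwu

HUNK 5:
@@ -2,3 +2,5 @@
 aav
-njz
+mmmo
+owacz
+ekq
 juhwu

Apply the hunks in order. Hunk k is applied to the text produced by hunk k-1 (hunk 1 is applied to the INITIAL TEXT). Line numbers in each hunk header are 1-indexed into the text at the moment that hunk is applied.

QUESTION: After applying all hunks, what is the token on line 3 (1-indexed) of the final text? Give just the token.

Hunk 1: at line 2 remove [vfe,gpqsv,akz] add [jgnap,dln,hzvhv] -> 7 lines: roc aav jgnap dln hzvhv vdbb qnah
Hunk 2: at line 3 remove [hzvhv] add [okou,zeo] -> 8 lines: roc aav jgnap dln okou zeo vdbb qnah
Hunk 3: at line 4 remove [okou,zeo,vdbb] add [juhwu] -> 6 lines: roc aav jgnap dln juhwu qnah
Hunk 4: at line 2 remove [jgnap,dln] add [njz] -> 5 lines: roc aav njz juhwu qnah
Hunk 5: at line 2 remove [njz] add [mmmo,owacz,ekq] -> 7 lines: roc aav mmmo owacz ekq juhwu qnah
Final line 3: mmmo

Answer: mmmo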